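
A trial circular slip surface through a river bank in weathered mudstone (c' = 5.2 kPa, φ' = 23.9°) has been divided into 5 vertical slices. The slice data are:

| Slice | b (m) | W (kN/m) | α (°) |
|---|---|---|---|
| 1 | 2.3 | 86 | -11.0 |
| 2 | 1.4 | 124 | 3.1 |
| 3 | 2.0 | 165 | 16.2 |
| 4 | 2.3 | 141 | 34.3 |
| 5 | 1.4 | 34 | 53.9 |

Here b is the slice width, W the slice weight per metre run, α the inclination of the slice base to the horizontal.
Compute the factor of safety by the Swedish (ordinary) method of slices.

FS = 1.96

Ordinary method of slices: FS = Σ[c'·Δl_i + (W_i cosα_i)·tanφ'] / Σ W_i sinα_i, with Δl_i = b_i / cosα_i.
Slice 1: Δl = 2.3/cos(-11.0°) = 2.343 m; N'_1 = 86·cos(-11.0°) = 84.4; c'Δl = 12.18; W sinα = -16.4
Slice 2: Δl = 1.4/cos3.1° = 1.402 m; N'_2 = 124·cos3.1° = 123.8; c'Δl = 7.29; W sinα = 6.7
Slice 3: Δl = 2.0/cos16.2° = 2.083 m; N'_3 = 165·cos16.2° = 158.4; c'Δl = 10.83; W sinα = 46.0
Slice 4: Δl = 2.3/cos34.3° = 2.784 m; N'_4 = 141·cos34.3° = 116.5; c'Δl = 14.48; W sinα = 79.5
Slice 5: Δl = 1.4/cos53.9° = 2.376 m; N'_5 = 34·cos53.9° = 20.0; c'Δl = 12.36; W sinα = 27.5
Σc'Δl = 57.1 kN/m; ΣN' = 503.2 kN/m; ΣW sinα = 143.3 kN/m
Resisting = 57.1 + 503.2·tan23.9° = 57.1 + 223.0 = 280.1 kN/m
FS = 280.1 / 143.3 = 1.955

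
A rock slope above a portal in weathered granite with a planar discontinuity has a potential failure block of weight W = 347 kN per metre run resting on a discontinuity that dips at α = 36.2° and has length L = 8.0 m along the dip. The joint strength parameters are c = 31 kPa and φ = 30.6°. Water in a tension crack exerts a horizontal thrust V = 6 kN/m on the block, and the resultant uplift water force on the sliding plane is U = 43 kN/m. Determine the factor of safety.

FS = 1.84

Resolving the block weight along and normal to the plane and applying the Mohr–Coulomb strength on the joint:
N' = W cosα − U − V sinα = 347·cos36.2° − 43 − 6·sin36.2° = 233.5 kN/m
Driving force T = W sinα + V cosα = 347·sin36.2° + 6·cos36.2° = 209.8 kN/m
Resisting force R = c·L + N'·tanφ = 31·8.0 + 233.5·tan30.6° = 248.0 + 138.1 = 386.1 kN/m
FS = R / T = 386.1 / 209.8 = 1.840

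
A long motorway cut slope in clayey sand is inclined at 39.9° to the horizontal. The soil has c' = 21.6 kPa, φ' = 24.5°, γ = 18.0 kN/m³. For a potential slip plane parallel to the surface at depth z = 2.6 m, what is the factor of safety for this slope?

FS = 1.48

For an infinite slope with a slip plane parallel to the surface (no pore pressure): FS = [c' + γz cos²β tanφ'] / [γz sinβ cosβ].
γz = 18.0·2.6 = 46.80 kN/m²
Numerator = 21.6 + 46.80·cos²39.9°·tan24.5° = 21.6 + 46.80·0.5885·0.4557 = 34.152 kPa
Denominator = 46.80·sin39.9°·cos39.9° = 46.80·0.6414·0.7672 = 23.030 kPa
FS = 34.152 / 23.030 = 1.483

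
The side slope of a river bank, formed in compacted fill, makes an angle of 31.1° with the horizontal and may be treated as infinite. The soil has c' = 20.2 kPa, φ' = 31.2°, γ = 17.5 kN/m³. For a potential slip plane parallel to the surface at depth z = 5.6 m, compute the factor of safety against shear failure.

For an infinite slope with a slip plane parallel to the surface (no pore pressure): FS = [c' + γz cos²β tanφ'] / [γz sinβ cosβ].
γz = 17.5·5.6 = 98.00 kN/m²
Numerator = 20.2 + 98.00·cos²31.1°·tan31.2° = 20.2 + 98.00·0.7332·0.6056 = 63.716 kPa
Denominator = 98.00·sin31.1°·cos31.1° = 98.00·0.5165·0.8563 = 43.344 kPa
FS = 63.716 / 43.344 = 1.470

FS = 1.47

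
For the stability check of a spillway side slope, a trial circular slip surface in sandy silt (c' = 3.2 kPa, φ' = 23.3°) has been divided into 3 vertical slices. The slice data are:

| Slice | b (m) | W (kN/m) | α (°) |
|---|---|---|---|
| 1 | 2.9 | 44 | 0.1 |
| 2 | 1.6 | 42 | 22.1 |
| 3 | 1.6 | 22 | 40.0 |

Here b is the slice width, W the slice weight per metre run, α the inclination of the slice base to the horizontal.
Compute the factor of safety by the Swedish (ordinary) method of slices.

Ordinary method of slices: FS = Σ[c'·Δl_i + (W_i cosα_i)·tanφ'] / Σ W_i sinα_i, with Δl_i = b_i / cosα_i.
Slice 1: Δl = 2.9/cos0.1° = 2.900 m; N'_1 = 44·cos0.1° = 44.0; c'Δl = 9.28; W sinα = 0.1
Slice 2: Δl = 1.6/cos22.1° = 1.727 m; N'_2 = 42·cos22.1° = 38.9; c'Δl = 5.53; W sinα = 15.8
Slice 3: Δl = 1.6/cos40.0° = 2.089 m; N'_3 = 22·cos40.0° = 16.9; c'Δl = 6.68; W sinα = 14.1
Σc'Δl = 21.5 kN/m; ΣN' = 99.8 kN/m; ΣW sinα = 30.0 kN/m
Resisting = 21.5 + 99.8·tan23.3° = 21.5 + 43.0 = 64.5 kN/m
FS = 64.5 / 30.0 = 2.147

FS = 2.15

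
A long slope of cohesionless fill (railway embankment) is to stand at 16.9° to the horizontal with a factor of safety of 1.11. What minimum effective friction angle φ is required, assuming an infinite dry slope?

φ = 18.6°

FS = tanφ/tanβ ⇒ tanφ = FS · tanβ = 1.11 · tan16.9° = 0.3372
φ = arctan(0.3372) = 18.64°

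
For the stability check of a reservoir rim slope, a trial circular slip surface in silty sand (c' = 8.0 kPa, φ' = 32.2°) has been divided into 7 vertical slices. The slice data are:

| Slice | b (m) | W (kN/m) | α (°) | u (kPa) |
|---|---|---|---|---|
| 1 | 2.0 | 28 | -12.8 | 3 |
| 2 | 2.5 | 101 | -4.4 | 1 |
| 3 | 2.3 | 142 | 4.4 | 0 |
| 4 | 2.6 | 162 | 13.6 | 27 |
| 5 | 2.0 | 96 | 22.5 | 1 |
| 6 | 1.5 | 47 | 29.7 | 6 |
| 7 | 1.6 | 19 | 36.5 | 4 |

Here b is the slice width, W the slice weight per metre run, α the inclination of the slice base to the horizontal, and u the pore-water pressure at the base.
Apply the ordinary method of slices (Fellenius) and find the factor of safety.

Ordinary method of slices: FS = Σ[c'·Δl_i + (W_i cosα_i − u_i·Δl_i)·tanφ'] / Σ W_i sinα_i, with Δl_i = b_i / cosα_i.
Slice 1: Δl = 2.0/cos(-12.8°) = 2.051 m; N'_1 = 28·cos(-12.8°) − 3·2.051 = 21.2; c'Δl = 16.41; W sinα = -6.2
Slice 2: Δl = 2.5/cos(-4.4°) = 2.507 m; N'_2 = 101·cos(-4.4°) − 1·2.507 = 98.2; c'Δl = 20.06; W sinα = -7.7
Slice 3: Δl = 2.3/cos4.4° = 2.307 m; N'_3 = 142·cos4.4° − 0·2.307 = 141.6; c'Δl = 18.45; W sinα = 10.9
Slice 4: Δl = 2.6/cos13.6° = 2.675 m; N'_4 = 162·cos13.6° − 27·2.675 = 85.2; c'Δl = 21.40; W sinα = 38.1
Slice 5: Δl = 2.0/cos22.5° = 2.165 m; N'_5 = 96·cos22.5° − 1·2.165 = 86.5; c'Δl = 17.32; W sinα = 36.7
Slice 6: Δl = 1.5/cos29.7° = 1.727 m; N'_6 = 47·cos29.7° − 6·1.727 = 30.5; c'Δl = 13.81; W sinα = 23.3
Slice 7: Δl = 1.6/cos36.5° = 1.990 m; N'_7 = 19·cos36.5° − 4·1.990 = 7.3; c'Δl = 15.92; W sinα = 11.3
Σc'Δl = 123.4 kN/m; ΣN' = 470.5 kN/m; ΣW sinα = 106.4 kN/m
Resisting = 123.4 + 470.5·tan32.2° = 123.4 + 296.3 = 419.6 kN/m
FS = 419.6 / 106.4 = 3.945

FS = 3.95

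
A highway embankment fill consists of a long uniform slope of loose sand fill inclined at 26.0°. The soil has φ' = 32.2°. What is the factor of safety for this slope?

For a dry cohesionless infinite slope the factor of safety is FS = tanφ' / tanβ.
FS = tan32.2° / tan26.0° = 0.6297 / 0.4877 = 1.291

FS = 1.29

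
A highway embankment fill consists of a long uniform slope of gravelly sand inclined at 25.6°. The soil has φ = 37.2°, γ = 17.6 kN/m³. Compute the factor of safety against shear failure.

For a dry cohesionless infinite slope the factor of safety is FS = tanφ / tanβ.
FS = tan37.2° / tan25.6° = 0.7590 / 0.4791 = 1.584

FS = 1.58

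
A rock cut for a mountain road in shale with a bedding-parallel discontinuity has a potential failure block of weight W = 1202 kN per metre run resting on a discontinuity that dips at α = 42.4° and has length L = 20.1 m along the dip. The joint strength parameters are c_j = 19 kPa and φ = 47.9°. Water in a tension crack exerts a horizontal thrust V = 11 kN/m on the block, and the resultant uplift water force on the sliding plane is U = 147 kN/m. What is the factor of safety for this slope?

FS = 1.46

Resolving the block weight along and normal to the plane and applying the Mohr–Coulomb strength on the joint:
N' = W cosα − U − V sinα = 1202·cos42.4° − 147 − 11·sin42.4° = 733.2 kN/m
Driving force T = W sinα + V cosα = 1202·sin42.4° + 11·cos42.4° = 818.6 kN/m
Resisting force R = c_j·L + N'·tanφ = 19·20.1 + 733.2·tan47.9° = 381.9 + 811.5 = 1193.4 kN/m
FS = R / T = 1193.4 / 818.6 = 1.458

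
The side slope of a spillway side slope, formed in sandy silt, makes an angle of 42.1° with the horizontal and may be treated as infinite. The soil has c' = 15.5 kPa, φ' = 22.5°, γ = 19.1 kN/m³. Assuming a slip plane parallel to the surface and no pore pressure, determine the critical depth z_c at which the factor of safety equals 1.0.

z_c = 3.01 m

Setting FS = 1.00 in FS = [c' + γz cos²β tanφ'] / [γz sinβ cosβ] and solving for z:
z = c' / [γ cosβ (FS·sinβ − cosβ·tanφ')]
  = 15.5 / [19.1·cos42.1°·(1.00·sin42.1° − cos42.1°·tan22.5°)]
  = 15.5 / [19.1·0.7420·(1.00·0.6704 − 0.7420·0.4142)]
  = 15.5 / 5.1456 = 3.012 m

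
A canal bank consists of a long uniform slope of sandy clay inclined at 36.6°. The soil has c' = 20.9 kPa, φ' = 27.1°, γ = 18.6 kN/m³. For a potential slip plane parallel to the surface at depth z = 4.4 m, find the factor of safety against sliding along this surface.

FS = 1.22

For an infinite slope with a slip plane parallel to the surface (no pore pressure): FS = [c' + γz cos²β tanφ'] / [γz sinβ cosβ].
γz = 18.6·4.4 = 81.84 kN/m²
Numerator = 20.9 + 81.84·cos²36.6°·tan27.1° = 20.9 + 81.84·0.6445·0.5117 = 47.892 kPa
Denominator = 81.84·sin36.6°·cos36.6° = 81.84·0.5962·0.8028 = 39.174 kPa
FS = 47.892 / 39.174 = 1.223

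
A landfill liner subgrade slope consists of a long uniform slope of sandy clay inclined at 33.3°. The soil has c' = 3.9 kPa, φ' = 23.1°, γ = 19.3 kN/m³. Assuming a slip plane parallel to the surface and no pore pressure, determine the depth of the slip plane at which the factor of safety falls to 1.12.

Setting FS = 1.12 in FS = [c' + γz cos²β tanφ'] / [γz sinβ cosβ] and solving for z:
z = c' / [γ cosβ (FS·sinβ − cosβ·tanφ')]
  = 3.9 / [19.3·cos33.3°·(1.12·sin33.3° − cos33.3°·tan23.1°)]
  = 3.9 / [19.3·0.8358·(1.12·0.5490 − 0.8358·0.4265)]
  = 3.9 / 4.1683 = 0.936 m

z = 0.94 m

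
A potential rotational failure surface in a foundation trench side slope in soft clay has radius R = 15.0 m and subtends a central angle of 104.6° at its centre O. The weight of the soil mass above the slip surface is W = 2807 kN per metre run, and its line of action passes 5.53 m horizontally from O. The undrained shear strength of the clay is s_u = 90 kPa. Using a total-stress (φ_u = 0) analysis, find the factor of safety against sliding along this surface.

Taking moments about the centre O, the resisting moment is provided by the undrained shear strength acting along the arc:
Arc length L_a = R·θ = 15.0·(104.6°·π/180) = 15.0·1.8256 = 27.38 m
M_R = s_u·L_a·R = 90·27.38·15.0 = 36968.7 kN·m/m
M_D = W·d = 2807·5.53 = 15522.7 kN·m/m
FS = M_R / M_D = 36968.7 / 15522.7 = 2.382

FS = 2.38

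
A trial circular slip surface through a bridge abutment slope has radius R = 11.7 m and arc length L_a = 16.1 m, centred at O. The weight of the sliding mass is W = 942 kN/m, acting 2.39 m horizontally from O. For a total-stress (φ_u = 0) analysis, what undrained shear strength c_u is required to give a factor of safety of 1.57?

FS = c_u·L_a·R / (W·d), so c_u = FS·W·d / (L_a·R).
c_u = 1.57·942·2.39 / (16.10·11.7) = 3534.7 / 188.37 = 18.76 kPa

c_u = 18.8 kPa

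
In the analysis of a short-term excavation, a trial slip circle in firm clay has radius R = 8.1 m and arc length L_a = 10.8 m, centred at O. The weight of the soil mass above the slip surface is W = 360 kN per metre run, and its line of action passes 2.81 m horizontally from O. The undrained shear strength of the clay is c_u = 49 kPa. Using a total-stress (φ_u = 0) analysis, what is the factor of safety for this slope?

FS = 4.24

Taking moments about the centre O, the resisting moment is provided by the undrained shear strength acting along the arc:
M_R = c_u·L_a·R = 49·10.80·8.1 = 4286.5 kN·m/m
M_D = W·d = 360·2.81 = 1011.6 kN·m/m
FS = M_R / M_D = 4286.5 / 1011.6 = 4.237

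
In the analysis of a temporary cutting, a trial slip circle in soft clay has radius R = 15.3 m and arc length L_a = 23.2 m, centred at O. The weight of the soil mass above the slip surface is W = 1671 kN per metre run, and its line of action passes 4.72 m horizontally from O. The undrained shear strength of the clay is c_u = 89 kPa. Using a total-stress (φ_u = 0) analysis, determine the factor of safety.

FS = 4.01

Taking moments about the centre O, the resisting moment is provided by the undrained shear strength acting along the arc:
M_R = c_u·L_a·R = 89·23.20·15.3 = 31591.4 kN·m/m
M_D = W·d = 1671·4.72 = 7887.1 kN·m/m
FS = M_R / M_D = 31591.4 / 7887.1 = 4.005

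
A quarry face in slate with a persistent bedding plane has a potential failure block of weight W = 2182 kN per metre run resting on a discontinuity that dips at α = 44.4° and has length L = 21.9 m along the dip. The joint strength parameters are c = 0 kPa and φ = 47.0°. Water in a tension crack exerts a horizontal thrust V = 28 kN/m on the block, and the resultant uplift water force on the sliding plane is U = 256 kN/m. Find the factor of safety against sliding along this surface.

FS = 0.89

Resolving the block weight along and normal to the plane and applying the Mohr–Coulomb strength on the joint:
N' = W cosα − U − V sinα = 2182·cos44.4° − 256 − 28·sin44.4° = 1283.4 kN/m
Driving force T = W sinα + V cosα = 2182·sin44.4° + 28·cos44.4° = 1546.7 kN/m
Resisting force R = c·L + N'·tanφ = 0·21.9 + 1283.4·tan47.0° = 0.0 + 1376.3 = 1376.3 kN/m
FS = R / T = 1376.3 / 1546.7 = 0.890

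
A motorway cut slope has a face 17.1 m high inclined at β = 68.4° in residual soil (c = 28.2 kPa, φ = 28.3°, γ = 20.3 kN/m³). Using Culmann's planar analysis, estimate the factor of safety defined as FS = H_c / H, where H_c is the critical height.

H_c = (4c/γ) · sinβ cosφ / [1 − cos(β − φ)]
    = (4·28.2/20.3) · sin68.4°·cos28.3° / [1 − cos40.1°]
    = 5.557 · 0.8186 / 0.2351 = 19.35 m
FS = H_c / H = 19.35 / 17.1 = 1.132

FS = 1.13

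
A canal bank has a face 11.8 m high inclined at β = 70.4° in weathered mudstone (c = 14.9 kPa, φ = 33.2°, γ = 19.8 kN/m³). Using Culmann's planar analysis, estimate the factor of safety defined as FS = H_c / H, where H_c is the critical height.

H_c = (4c/γ) · sinβ cosφ / [1 − cos(β − φ)]
    = (4·14.9/19.8) · sin70.4°·cos33.2° / [1 − cos37.2°]
    = 3.010 · 0.7883 / 0.2035 = 11.66 m
FS = H_c / H = 11.66 / 11.8 = 0.988

FS = 0.99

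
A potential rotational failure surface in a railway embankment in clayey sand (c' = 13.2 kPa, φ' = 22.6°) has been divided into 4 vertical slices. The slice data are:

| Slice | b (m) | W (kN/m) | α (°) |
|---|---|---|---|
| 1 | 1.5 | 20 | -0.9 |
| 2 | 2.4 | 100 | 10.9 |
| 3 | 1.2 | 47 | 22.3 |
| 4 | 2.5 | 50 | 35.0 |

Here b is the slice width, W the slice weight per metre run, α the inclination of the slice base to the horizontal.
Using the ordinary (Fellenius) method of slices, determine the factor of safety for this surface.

FS = 2.98

Ordinary method of slices: FS = Σ[c'·Δl_i + (W_i cosα_i)·tanφ'] / Σ W_i sinα_i, with Δl_i = b_i / cosα_i.
Slice 1: Δl = 1.5/cos(-0.9°) = 1.500 m; N'_1 = 20·cos(-0.9°) = 20.0; c'Δl = 19.80; W sinα = -0.3
Slice 2: Δl = 2.4/cos10.9° = 2.444 m; N'_2 = 100·cos10.9° = 98.2; c'Δl = 32.26; W sinα = 18.9
Slice 3: Δl = 1.2/cos22.3° = 1.297 m; N'_3 = 47·cos22.3° = 43.5; c'Δl = 17.12; W sinα = 17.8
Slice 4: Δl = 2.5/cos35.0° = 3.052 m; N'_4 = 50·cos35.0° = 41.0; c'Δl = 40.29; W sinα = 28.7
Σc'Δl = 109.5 kN/m; ΣN' = 202.6 kN/m; ΣW sinα = 65.1 kN/m
Resisting = 109.5 + 202.6·tan22.6° = 109.5 + 84.3 = 193.8 kN/m
FS = 193.8 / 65.1 = 2.977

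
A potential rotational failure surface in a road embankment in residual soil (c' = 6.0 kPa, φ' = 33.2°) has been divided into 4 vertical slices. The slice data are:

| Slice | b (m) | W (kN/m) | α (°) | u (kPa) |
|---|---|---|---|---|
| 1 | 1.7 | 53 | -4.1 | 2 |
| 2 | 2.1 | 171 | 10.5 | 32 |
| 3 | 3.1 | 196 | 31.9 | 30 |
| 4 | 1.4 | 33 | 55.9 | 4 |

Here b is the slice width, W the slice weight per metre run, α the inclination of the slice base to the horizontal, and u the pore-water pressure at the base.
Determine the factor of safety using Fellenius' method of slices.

Ordinary method of slices: FS = Σ[c'·Δl_i + (W_i cosα_i − u_i·Δl_i)·tanφ'] / Σ W_i sinα_i, with Δl_i = b_i / cosα_i.
Slice 1: Δl = 1.7/cos(-4.1°) = 1.704 m; N'_1 = 53·cos(-4.1°) − 2·1.704 = 49.5; c'Δl = 10.23; W sinα = -3.8
Slice 2: Δl = 2.1/cos10.5° = 2.136 m; N'_2 = 171·cos10.5° − 32·2.136 = 99.8; c'Δl = 12.81; W sinα = 31.2
Slice 3: Δl = 3.1/cos31.9° = 3.651 m; N'_3 = 196·cos31.9° − 30·3.651 = 56.9; c'Δl = 21.91; W sinα = 103.6
Slice 4: Δl = 1.4/cos55.9° = 2.497 m; N'_4 = 33·cos55.9° − 4·2.497 = 8.5; c'Δl = 14.98; W sinα = 27.3
Σc'Δl = 59.9 kN/m; ΣN' = 214.6 kN/m; ΣW sinα = 158.3 kN/m
Resisting = 59.9 + 214.6·tan33.2° = 59.9 + 140.4 = 200.4 kN/m
FS = 200.4 / 158.3 = 1.266

FS = 1.27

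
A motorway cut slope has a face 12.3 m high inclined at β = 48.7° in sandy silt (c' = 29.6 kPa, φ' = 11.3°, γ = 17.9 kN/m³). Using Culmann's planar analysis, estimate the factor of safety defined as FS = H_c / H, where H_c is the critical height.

FS = 1.93

H_c = (4c'/γ) · sinβ cosφ' / [1 − cos(β − φ')]
    = (4·29.6/17.9) · sin48.7°·cos11.3° / [1 − cos37.4°]
    = 6.615 · 0.7367 / 0.2056 = 23.70 m
FS = H_c / H = 23.70 / 12.3 = 1.927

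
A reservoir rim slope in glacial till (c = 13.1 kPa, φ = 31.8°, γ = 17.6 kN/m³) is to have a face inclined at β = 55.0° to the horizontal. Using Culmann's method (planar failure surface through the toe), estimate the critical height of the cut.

Culmann's analysis gives the critical failure plane at α_cr = (β + φ)/2 = (55.0 + 31.8)/2 = 43.4°, and the critical height
H_c = (4c/γ) · sinβ cosφ / [1 − cos(β − φ)]
    = (4·13.1/17.6) · sin55.0°·cos31.8° / [1 − cos(23.2°)]
    = 2.977 · 0.8192·0.8499 / [1 − 0.9191]
    = 2.977 · 0.6962 / 0.0809
    = 25.63 m

H_c = 25.63 m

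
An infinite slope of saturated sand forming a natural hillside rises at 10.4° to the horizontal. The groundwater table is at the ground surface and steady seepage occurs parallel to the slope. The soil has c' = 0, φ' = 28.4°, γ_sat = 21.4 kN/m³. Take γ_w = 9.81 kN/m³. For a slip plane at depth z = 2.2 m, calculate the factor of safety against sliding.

With seepage parallel to the slope and the water table at the surface, the effective normal stress on the slip plane uses the buoyant unit weight γ' = γ_sat − γ_w while the driving shear stress uses γ_sat:
FS = [c' + γ' z cos²β tanφ'] / [γ_sat z sinβ cosβ]
(For c' = 0 this reduces to FS = (γ'/γ_sat)·tanφ'/tanβ.)
γ' = 21.4 − 9.81 = 11.59 kN/m³
Numerator = 0.0 + 11.59·2.2·cos²10.4°·tan28.4° = 0.0 + 11.59·2.2·0.9674·0.5407 = 13.337 kPa
Denominator = 21.4·2.2·sin10.4°·cos10.4° = 21.4·2.2·0.1805·0.9836 = 8.359 kPa
FS = 13.337 / 8.359 = 1.596

FS = 1.60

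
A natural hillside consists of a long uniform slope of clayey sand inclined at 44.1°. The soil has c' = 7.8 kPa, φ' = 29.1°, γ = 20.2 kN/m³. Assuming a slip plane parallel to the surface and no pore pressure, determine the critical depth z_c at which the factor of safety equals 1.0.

z_c = 1.82 m

Setting FS = 1.00 in FS = [c' + γz cos²β tanφ'] / [γz sinβ cosβ] and solving for z:
z = c' / [γ cosβ (FS·sinβ − cosβ·tanφ')]
  = 7.8 / [20.2·cos44.1°·(1.00·sin44.1° − cos44.1°·tan29.1°)]
  = 7.8 / [20.2·0.7181·(1.00·0.6959 − 0.7181·0.5566)]
  = 7.8 / 4.2969 = 1.815 m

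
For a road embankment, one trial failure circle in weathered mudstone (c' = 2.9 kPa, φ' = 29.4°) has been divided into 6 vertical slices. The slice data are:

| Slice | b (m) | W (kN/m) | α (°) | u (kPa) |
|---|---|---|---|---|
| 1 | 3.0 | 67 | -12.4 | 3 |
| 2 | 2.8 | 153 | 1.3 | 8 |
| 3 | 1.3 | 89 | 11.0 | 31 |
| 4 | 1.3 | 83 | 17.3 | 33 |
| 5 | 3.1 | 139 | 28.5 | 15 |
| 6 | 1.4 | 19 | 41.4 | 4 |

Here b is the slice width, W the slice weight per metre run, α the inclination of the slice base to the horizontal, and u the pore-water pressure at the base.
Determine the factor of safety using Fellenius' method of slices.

FS = 2.13

Ordinary method of slices: FS = Σ[c'·Δl_i + (W_i cosα_i − u_i·Δl_i)·tanφ'] / Σ W_i sinα_i, with Δl_i = b_i / cosα_i.
Slice 1: Δl = 3.0/cos(-12.4°) = 3.072 m; N'_1 = 67·cos(-12.4°) − 3·3.072 = 56.2; c'Δl = 8.91; W sinα = -14.4
Slice 2: Δl = 2.8/cos1.3° = 2.801 m; N'_2 = 153·cos1.3° − 8·2.801 = 130.6; c'Δl = 8.12; W sinα = 3.5
Slice 3: Δl = 1.3/cos11.0° = 1.324 m; N'_3 = 89·cos11.0° − 31·1.324 = 46.3; c'Δl = 3.84; W sinα = 17.0
Slice 4: Δl = 1.3/cos17.3° = 1.362 m; N'_4 = 83·cos17.3° − 33·1.362 = 34.3; c'Δl = 3.95; W sinα = 24.7
Slice 5: Δl = 3.1/cos28.5° = 3.527 m; N'_5 = 139·cos28.5° − 15·3.527 = 69.2; c'Δl = 10.23; W sinα = 66.3
Slice 6: Δl = 1.4/cos41.4° = 1.866 m; N'_6 = 19·cos41.4° − 4·1.866 = 6.8; c'Δl = 5.41; W sinα = 12.6
Σc'Δl = 40.5 kN/m; ΣN' = 343.4 kN/m; ΣW sinα = 109.6 kN/m
Resisting = 40.5 + 343.4·tan29.4° = 40.5 + 193.5 = 234.0 kN/m
FS = 234.0 / 109.6 = 2.134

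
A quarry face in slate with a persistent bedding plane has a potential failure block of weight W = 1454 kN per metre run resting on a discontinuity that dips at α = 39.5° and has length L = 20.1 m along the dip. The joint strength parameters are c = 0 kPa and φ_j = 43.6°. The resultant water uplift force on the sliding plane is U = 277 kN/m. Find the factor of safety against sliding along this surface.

Resolving the block weight along and normal to the plane and applying the Mohr–Coulomb strength on the joint:
N' = W cosα − U = 1454·cos39.5° − 277 = 844.9 kN/m
Driving force T = W sinα = 1454·sin39.5° = 924.9 kN/m
Resisting force R = c·L + N'·tanφ_j = 0·20.1 + 844.9·tan43.6° = 0.0 + 804.6 = 804.6 kN/m
FS = R / T = 804.6 / 924.9 = 0.870

FS = 0.87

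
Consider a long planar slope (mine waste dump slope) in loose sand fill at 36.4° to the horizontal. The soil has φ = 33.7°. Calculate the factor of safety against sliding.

FS = 0.90

For a dry cohesionless infinite slope the factor of safety is FS = tanφ / tanβ.
FS = tan33.7° / tan36.4° = 0.6669 / 0.7373 = 0.905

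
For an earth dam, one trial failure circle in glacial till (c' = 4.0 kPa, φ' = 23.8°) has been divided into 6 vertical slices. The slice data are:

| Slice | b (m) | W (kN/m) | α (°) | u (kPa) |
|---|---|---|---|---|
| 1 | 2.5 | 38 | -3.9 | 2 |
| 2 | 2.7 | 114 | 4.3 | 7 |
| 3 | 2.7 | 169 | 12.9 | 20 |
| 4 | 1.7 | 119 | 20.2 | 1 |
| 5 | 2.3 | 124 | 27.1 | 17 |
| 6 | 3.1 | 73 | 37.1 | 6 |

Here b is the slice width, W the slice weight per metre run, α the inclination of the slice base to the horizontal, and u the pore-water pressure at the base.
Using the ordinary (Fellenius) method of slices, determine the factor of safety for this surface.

Ordinary method of slices: FS = Σ[c'·Δl_i + (W_i cosα_i − u_i·Δl_i)·tanφ'] / Σ W_i sinα_i, with Δl_i = b_i / cosα_i.
Slice 1: Δl = 2.5/cos(-3.9°) = 2.506 m; N'_1 = 38·cos(-3.9°) − 2·2.506 = 32.9; c'Δl = 10.02; W sinα = -2.6
Slice 2: Δl = 2.7/cos4.3° = 2.708 m; N'_2 = 114·cos4.3° − 7·2.708 = 94.7; c'Δl = 10.83; W sinα = 8.5
Slice 3: Δl = 2.7/cos12.9° = 2.770 m; N'_3 = 169·cos12.9° − 20·2.770 = 109.3; c'Δl = 11.08; W sinα = 37.7
Slice 4: Δl = 1.7/cos20.2° = 1.811 m; N'_4 = 119·cos20.2° − 1·1.811 = 109.9; c'Δl = 7.25; W sinα = 41.1
Slice 5: Δl = 2.3/cos27.1° = 2.584 m; N'_5 = 124·cos27.1° − 17·2.584 = 66.5; c'Δl = 10.33; W sinα = 56.5
Slice 6: Δl = 3.1/cos37.1° = 3.887 m; N'_6 = 73·cos37.1° − 6·3.887 = 34.9; c'Δl = 15.55; W sinα = 44.0
Σc'Δl = 65.1 kN/m; ΣN' = 448.2 kN/m; ΣW sinα = 185.3 kN/m
Resisting = 65.1 + 448.2·tan23.8° = 65.1 + 197.7 = 262.7 kN/m
FS = 262.7 / 185.3 = 1.418

FS = 1.42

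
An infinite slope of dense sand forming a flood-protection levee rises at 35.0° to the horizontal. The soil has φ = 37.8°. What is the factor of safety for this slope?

FS = 1.11

For a dry cohesionless infinite slope the factor of safety is FS = tanφ / tanβ.
FS = tan37.8° / tan35.0° = 0.7757 / 0.7002 = 1.108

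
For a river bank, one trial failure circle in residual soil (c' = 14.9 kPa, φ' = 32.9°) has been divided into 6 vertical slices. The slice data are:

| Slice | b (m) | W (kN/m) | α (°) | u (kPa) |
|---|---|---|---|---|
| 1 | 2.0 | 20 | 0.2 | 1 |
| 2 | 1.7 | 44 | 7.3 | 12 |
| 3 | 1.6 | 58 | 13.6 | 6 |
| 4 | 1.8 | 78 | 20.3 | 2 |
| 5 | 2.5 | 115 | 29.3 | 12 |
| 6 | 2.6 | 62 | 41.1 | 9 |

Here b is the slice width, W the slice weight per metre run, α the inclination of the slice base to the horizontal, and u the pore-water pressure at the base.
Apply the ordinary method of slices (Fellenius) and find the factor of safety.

FS = 2.49

Ordinary method of slices: FS = Σ[c'·Δl_i + (W_i cosα_i − u_i·Δl_i)·tanφ'] / Σ W_i sinα_i, with Δl_i = b_i / cosα_i.
Slice 1: Δl = 2.0/cos0.2° = 2.000 m; N'_1 = 20·cos0.2° − 1·2.000 = 18.0; c'Δl = 29.80; W sinα = 0.1
Slice 2: Δl = 1.7/cos7.3° = 1.714 m; N'_2 = 44·cos7.3° − 12·1.714 = 23.1; c'Δl = 25.54; W sinα = 5.6
Slice 3: Δl = 1.6/cos13.6° = 1.646 m; N'_3 = 58·cos13.6° − 6·1.646 = 46.5; c'Δl = 24.53; W sinα = 13.6
Slice 4: Δl = 1.8/cos20.3° = 1.919 m; N'_4 = 78·cos20.3° − 2·1.919 = 69.3; c'Δl = 28.60; W sinα = 27.1
Slice 5: Δl = 2.5/cos29.3° = 2.867 m; N'_5 = 115·cos29.3° − 12·2.867 = 65.9; c'Δl = 42.71; W sinα = 56.3
Slice 6: Δl = 2.6/cos41.1° = 3.450 m; N'_6 = 62·cos41.1° − 9·3.450 = 15.7; c'Δl = 51.41; W sinα = 40.8
Σc'Δl = 202.6 kN/m; ΣN' = 238.4 kN/m; ΣW sinα = 143.4 kN/m
Resisting = 202.6 + 238.4·tan32.9° = 202.6 + 154.3 = 356.8 kN/m
FS = 356.8 / 143.4 = 2.489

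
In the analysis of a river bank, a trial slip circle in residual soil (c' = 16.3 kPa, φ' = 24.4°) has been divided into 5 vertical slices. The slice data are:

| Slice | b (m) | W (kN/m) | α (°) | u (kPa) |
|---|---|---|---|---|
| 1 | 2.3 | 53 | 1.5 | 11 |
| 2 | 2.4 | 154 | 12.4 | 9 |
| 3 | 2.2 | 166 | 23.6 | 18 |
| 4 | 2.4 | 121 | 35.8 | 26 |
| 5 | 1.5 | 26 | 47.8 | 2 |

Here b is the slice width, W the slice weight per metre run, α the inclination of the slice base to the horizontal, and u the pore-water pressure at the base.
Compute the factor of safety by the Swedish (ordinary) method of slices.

Ordinary method of slices: FS = Σ[c'·Δl_i + (W_i cosα_i − u_i·Δl_i)·tanφ'] / Σ W_i sinα_i, with Δl_i = b_i / cosα_i.
Slice 1: Δl = 2.3/cos1.5° = 2.301 m; N'_1 = 53·cos1.5° − 11·2.301 = 27.7; c'Δl = 37.50; W sinα = 1.4
Slice 2: Δl = 2.4/cos12.4° = 2.457 m; N'_2 = 154·cos12.4° − 9·2.457 = 128.3; c'Δl = 40.05; W sinα = 33.1
Slice 3: Δl = 2.2/cos23.6° = 2.401 m; N'_3 = 166·cos23.6° − 18·2.401 = 108.9; c'Δl = 39.13; W sinα = 66.5
Slice 4: Δl = 2.4/cos35.8° = 2.959 m; N'_4 = 121·cos35.8° − 26·2.959 = 21.2; c'Δl = 48.23; W sinα = 70.8
Slice 5: Δl = 1.5/cos47.8° = 2.233 m; N'_5 = 26·cos47.8° − 2·2.233 = 13.0; c'Δl = 36.40; W sinα = 19.3
Σc'Δl = 201.3 kN/m; ΣN' = 299.1 kN/m; ΣW sinα = 191.0 kN/m
Resisting = 201.3 + 299.1·tan24.4° = 201.3 + 135.7 = 337.0 kN/m
FS = 337.0 / 191.0 = 1.765

FS = 1.76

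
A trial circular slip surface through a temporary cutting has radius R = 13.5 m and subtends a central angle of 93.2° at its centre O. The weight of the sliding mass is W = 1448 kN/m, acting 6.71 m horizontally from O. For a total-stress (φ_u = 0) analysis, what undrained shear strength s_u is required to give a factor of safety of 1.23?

s_u = 40.3 kPa

FS = s_u·L_a·R / (W·d), so s_u = FS·W·d / (L_a·R).
Arc length L_a = R·θ = 13.5·(93.2°·π/180) = 13.5·1.6266 = 21.96 m
s_u = 1.23·1448·6.71 / (21.96·13.5) = 11950.8 / 296.46 = 40.31 kPa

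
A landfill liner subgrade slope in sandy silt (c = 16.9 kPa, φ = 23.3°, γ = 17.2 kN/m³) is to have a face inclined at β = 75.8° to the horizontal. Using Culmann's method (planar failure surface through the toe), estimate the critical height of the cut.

Culmann's analysis gives the critical failure plane at α_cr = (β + φ)/2 = (75.8 + 23.3)/2 = 49.5°, and the critical height
H_c = (4c/γ) · sinβ cosφ / [1 − cos(β − φ)]
    = (4·16.9/17.2) · sin75.8°·cos23.3° / [1 − cos(52.5°)]
    = 3.930 · 0.9694·0.9184 / [1 − 0.6088]
    = 3.930 · 0.8904 / 0.3912
    = 8.94 m

H_c = 8.94 m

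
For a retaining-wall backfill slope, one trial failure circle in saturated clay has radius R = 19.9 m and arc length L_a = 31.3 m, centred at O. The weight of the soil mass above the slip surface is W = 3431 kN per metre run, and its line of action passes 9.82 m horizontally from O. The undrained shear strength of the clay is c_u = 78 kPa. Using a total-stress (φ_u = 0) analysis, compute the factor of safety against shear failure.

FS = 1.44

Taking moments about the centre O, the resisting moment is provided by the undrained shear strength acting along the arc:
M_R = c_u·L_a·R = 78·31.30·19.9 = 48583.9 kN·m/m
M_D = W·d = 3431·9.82 = 33692.4 kN·m/m
FS = M_R / M_D = 48583.9 / 33692.4 = 1.442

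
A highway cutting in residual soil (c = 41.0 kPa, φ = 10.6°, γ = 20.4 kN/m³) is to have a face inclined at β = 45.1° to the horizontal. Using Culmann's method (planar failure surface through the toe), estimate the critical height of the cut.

Culmann's analysis gives the critical failure plane at α_cr = (β + φ)/2 = (45.1 + 10.6)/2 = 27.9°, and the critical height
H_c = (4c/γ) · sinβ cosφ / [1 − cos(β − φ)]
    = (4·41.0/20.4) · sin45.1°·cos10.6° / [1 − cos(34.5°)]
    = 8.039 · 0.7083·0.9829 / [1 − 0.8241]
    = 8.039 · 0.6963 / 0.1759
    = 31.83 m

H_c = 31.83 m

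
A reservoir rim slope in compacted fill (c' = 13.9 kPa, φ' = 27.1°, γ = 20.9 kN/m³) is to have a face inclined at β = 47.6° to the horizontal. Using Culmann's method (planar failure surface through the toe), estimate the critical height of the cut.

H_c = 27.62 m

Culmann's analysis gives the critical failure plane at α_cr = (β + φ')/2 = (47.6 + 27.1)/2 = 37.4°, and the critical height
H_c = (4c'/γ) · sinβ cosφ' / [1 − cos(β − φ')]
    = (4·13.9/20.9) · sin47.6°·cos27.1° / [1 − cos(20.5°)]
    = 2.660 · 0.7385·0.8902 / [1 − 0.9367]
    = 2.660 · 0.6574 / 0.0633
    = 27.62 m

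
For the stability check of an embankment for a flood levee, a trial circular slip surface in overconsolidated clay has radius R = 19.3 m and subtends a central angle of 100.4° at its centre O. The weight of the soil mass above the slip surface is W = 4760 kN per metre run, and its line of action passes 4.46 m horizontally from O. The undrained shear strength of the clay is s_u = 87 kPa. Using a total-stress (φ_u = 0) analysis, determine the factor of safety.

Taking moments about the centre O, the resisting moment is provided by the undrained shear strength acting along the arc:
Arc length L_a = R·θ = 19.3·(100.4°·π/180) = 19.3·1.7523 = 33.82 m
M_R = s_u·L_a·R = 87·33.82·19.3 = 56786.5 kN·m/m
M_D = W·d = 4760·4.46 = 21229.6 kN·m/m
FS = M_R / M_D = 56786.5 / 21229.6 = 2.675

FS = 2.67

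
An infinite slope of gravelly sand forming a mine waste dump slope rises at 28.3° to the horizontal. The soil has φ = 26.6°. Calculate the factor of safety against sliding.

For a dry cohesionless infinite slope the factor of safety is FS = tanφ / tanβ.
FS = tan26.6° / tan28.3° = 0.5008 / 0.5384 = 0.930

FS = 0.93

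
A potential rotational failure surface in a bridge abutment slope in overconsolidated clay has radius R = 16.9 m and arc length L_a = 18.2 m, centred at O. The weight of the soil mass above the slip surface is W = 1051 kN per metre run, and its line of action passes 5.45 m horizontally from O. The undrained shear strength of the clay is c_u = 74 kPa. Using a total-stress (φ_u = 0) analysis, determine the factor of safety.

Taking moments about the centre O, the resisting moment is provided by the undrained shear strength acting along the arc:
M_R = c_u·L_a·R = 74·18.20·16.9 = 22760.9 kN·m/m
M_D = W·d = 1051·5.45 = 5727.9 kN·m/m
FS = M_R / M_D = 22760.9 / 5727.9 = 3.974

FS = 3.97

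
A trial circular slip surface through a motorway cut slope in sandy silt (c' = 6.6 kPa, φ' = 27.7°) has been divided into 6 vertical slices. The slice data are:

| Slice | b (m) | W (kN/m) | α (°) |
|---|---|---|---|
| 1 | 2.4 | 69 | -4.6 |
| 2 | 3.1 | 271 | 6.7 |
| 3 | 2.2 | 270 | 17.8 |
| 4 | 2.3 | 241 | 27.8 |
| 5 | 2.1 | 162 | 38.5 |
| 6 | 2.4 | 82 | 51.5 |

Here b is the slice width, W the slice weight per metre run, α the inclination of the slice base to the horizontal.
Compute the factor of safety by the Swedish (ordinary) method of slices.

FS = 1.63

Ordinary method of slices: FS = Σ[c'·Δl_i + (W_i cosα_i)·tanφ'] / Σ W_i sinα_i, with Δl_i = b_i / cosα_i.
Slice 1: Δl = 2.4/cos(-4.6°) = 2.408 m; N'_1 = 69·cos(-4.6°) = 68.8; c'Δl = 15.89; W sinα = -5.5
Slice 2: Δl = 3.1/cos6.7° = 3.121 m; N'_2 = 271·cos6.7° = 269.1; c'Δl = 20.60; W sinα = 31.6
Slice 3: Δl = 2.2/cos17.8° = 2.311 m; N'_3 = 270·cos17.8° = 257.1; c'Δl = 15.25; W sinα = 82.5
Slice 4: Δl = 2.3/cos27.8° = 2.600 m; N'_4 = 241·cos27.8° = 213.2; c'Δl = 17.16; W sinα = 112.4
Slice 5: Δl = 2.1/cos38.5° = 2.683 m; N'_5 = 162·cos38.5° = 126.8; c'Δl = 17.71; W sinα = 100.8
Slice 6: Δl = 2.4/cos51.5° = 3.855 m; N'_6 = 82·cos51.5° = 51.0; c'Δl = 25.45; W sinα = 64.2
Σc'Δl = 112.1 kN/m; ΣN' = 986.0 kN/m; ΣW sinα = 386.0 kN/m
Resisting = 112.1 + 986.0·tan27.7° = 112.1 + 517.7 = 629.7 kN/m
FS = 629.7 / 386.0 = 1.631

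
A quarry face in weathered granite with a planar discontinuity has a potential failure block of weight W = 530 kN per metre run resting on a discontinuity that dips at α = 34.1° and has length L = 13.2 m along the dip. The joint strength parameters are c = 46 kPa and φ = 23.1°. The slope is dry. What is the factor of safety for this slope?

FS = 2.67

Resolving the block weight along and normal to the plane and applying the Mohr–Coulomb strength on the joint:
N' = W cosα = 530·cos34.1° = 438.9 kN/m
Driving force T = W sinα = 530·sin34.1° = 297.1 kN/m
Resisting force R = c·L + N'·tanφ = 46·13.2 + 438.9·tan23.1° = 607.2 + 187.2 = 794.4 kN/m
FS = R / T = 794.4 / 297.1 = 2.673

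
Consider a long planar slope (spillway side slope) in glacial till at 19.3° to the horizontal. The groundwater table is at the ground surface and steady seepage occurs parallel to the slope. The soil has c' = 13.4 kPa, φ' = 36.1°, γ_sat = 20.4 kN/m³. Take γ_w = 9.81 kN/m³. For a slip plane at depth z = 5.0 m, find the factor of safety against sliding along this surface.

With seepage parallel to the slope and the water table at the surface, the effective normal stress on the slip plane uses the buoyant unit weight γ' = γ_sat − γ_w while the driving shear stress uses γ_sat:
FS = [c' + γ' z cos²β tanφ'] / [γ_sat z sinβ cosβ]
γ' = 20.4 − 9.81 = 10.59 kN/m³
Numerator = 13.4 + 10.59·5.0·cos²19.3°·tan36.1° = 13.4 + 10.59·5.0·0.8908·0.7292 = 47.794 kPa
Denominator = 20.4·5.0·sin19.3°·cos19.3° = 20.4·5.0·0.3305·0.9438 = 31.818 kPa
FS = 47.794 / 31.818 = 1.502

FS = 1.50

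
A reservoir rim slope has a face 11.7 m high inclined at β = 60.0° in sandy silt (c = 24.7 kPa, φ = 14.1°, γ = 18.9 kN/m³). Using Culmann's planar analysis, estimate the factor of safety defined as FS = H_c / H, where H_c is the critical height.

FS = 1.23

H_c = (4c/γ) · sinβ cosφ / [1 − cos(β − φ)]
    = (4·24.7/18.9) · sin60.0°·cos14.1° / [1 − cos45.9°]
    = 5.228 · 0.8399 / 0.3041 = 14.44 m
FS = H_c / H = 14.44 / 11.7 = 1.234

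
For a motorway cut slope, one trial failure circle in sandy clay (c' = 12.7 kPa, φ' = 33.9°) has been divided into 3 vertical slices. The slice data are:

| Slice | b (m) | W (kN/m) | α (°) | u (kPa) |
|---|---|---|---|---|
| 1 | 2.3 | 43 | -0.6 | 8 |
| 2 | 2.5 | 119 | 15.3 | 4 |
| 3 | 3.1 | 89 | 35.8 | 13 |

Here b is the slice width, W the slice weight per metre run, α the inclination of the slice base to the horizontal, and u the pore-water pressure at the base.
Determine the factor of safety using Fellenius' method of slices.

FS = 2.56

Ordinary method of slices: FS = Σ[c'·Δl_i + (W_i cosα_i − u_i·Δl_i)·tanφ'] / Σ W_i sinα_i, with Δl_i = b_i / cosα_i.
Slice 1: Δl = 2.3/cos(-0.6°) = 2.300 m; N'_1 = 43·cos(-0.6°) − 8·2.300 = 24.6; c'Δl = 29.21; W sinα = -0.5
Slice 2: Δl = 2.5/cos15.3° = 2.592 m; N'_2 = 119·cos15.3° − 4·2.592 = 104.4; c'Δl = 32.92; W sinα = 31.4
Slice 3: Δl = 3.1/cos35.8° = 3.822 m; N'_3 = 89·cos35.8° − 13·3.822 = 22.5; c'Δl = 48.54; W sinα = 52.1
Σc'Δl = 110.7 kN/m; ΣN' = 151.5 kN/m; ΣW sinα = 83.0 kN/m
Resisting = 110.7 + 151.5·tan33.9° = 110.7 + 101.8 = 212.5 kN/m
FS = 212.5 / 83.0 = 2.560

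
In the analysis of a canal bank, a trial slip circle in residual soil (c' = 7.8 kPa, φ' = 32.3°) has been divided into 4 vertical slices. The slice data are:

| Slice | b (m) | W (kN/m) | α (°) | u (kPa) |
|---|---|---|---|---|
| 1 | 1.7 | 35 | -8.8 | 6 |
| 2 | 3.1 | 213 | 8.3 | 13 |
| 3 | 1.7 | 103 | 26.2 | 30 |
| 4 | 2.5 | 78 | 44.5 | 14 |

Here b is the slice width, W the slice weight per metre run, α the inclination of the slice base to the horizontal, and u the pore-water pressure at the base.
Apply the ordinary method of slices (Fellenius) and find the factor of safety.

Ordinary method of slices: FS = Σ[c'·Δl_i + (W_i cosα_i − u_i·Δl_i)·tanφ'] / Σ W_i sinα_i, with Δl_i = b_i / cosα_i.
Slice 1: Δl = 1.7/cos(-8.8°) = 1.720 m; N'_1 = 35·cos(-8.8°) − 6·1.720 = 24.3; c'Δl = 13.42; W sinα = -5.4
Slice 2: Δl = 3.1/cos8.3° = 3.133 m; N'_2 = 213·cos8.3° − 13·3.133 = 170.0; c'Δl = 24.44; W sinα = 30.7
Slice 3: Δl = 1.7/cos26.2° = 1.895 m; N'_3 = 103·cos26.2° − 30·1.895 = 35.6; c'Δl = 14.78; W sinα = 45.5
Slice 4: Δl = 2.5/cos44.5° = 3.505 m; N'_4 = 78·cos44.5° − 14·3.505 = 6.6; c'Δl = 27.34; W sinα = 54.7
Σc'Δl = 80.0 kN/m; ΣN' = 236.4 kN/m; ΣW sinα = 125.5 kN/m
Resisting = 80.0 + 236.4·tan32.3° = 80.0 + 149.5 = 229.4 kN/m
FS = 229.4 / 125.5 = 1.828

FS = 1.83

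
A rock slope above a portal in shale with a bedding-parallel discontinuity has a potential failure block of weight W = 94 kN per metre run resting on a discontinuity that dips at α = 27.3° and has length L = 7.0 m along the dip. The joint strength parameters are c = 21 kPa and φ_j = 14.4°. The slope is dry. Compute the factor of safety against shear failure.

Resolving the block weight along and normal to the plane and applying the Mohr–Coulomb strength on the joint:
N' = W cosα = 94·cos27.3° = 83.5 kN/m
Driving force T = W sinα = 94·sin27.3° = 43.1 kN/m
Resisting force R = c·L + N'·tanφ_j = 21·7.0 + 83.5·tan14.4° = 147.0 + 21.4 = 168.4 kN/m
FS = R / T = 168.4 / 43.1 = 3.907

FS = 3.91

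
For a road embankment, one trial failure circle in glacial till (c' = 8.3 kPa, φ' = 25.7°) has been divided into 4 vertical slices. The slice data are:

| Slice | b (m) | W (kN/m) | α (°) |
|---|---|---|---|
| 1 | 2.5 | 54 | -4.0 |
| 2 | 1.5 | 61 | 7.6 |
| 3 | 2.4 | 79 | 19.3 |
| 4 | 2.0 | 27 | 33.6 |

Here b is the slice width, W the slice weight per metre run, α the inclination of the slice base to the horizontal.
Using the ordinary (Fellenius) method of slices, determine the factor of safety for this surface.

Ordinary method of slices: FS = Σ[c'·Δl_i + (W_i cosα_i)·tanφ'] / Σ W_i sinα_i, with Δl_i = b_i / cosα_i.
Slice 1: Δl = 2.5/cos(-4.0°) = 2.506 m; N'_1 = 54·cos(-4.0°) = 53.9; c'Δl = 20.80; W sinα = -3.8
Slice 2: Δl = 1.5/cos7.6° = 1.513 m; N'_2 = 61·cos7.6° = 60.5; c'Δl = 12.56; W sinα = 8.1
Slice 3: Δl = 2.4/cos19.3° = 2.543 m; N'_3 = 79·cos19.3° = 74.6; c'Δl = 21.11; W sinα = 26.1
Slice 4: Δl = 2.0/cos33.6° = 2.401 m; N'_4 = 27·cos33.6° = 22.5; c'Δl = 19.93; W sinα = 14.9
Σc'Δl = 74.4 kN/m; ΣN' = 211.4 kN/m; ΣW sinα = 45.4 kN/m
Resisting = 74.4 + 211.4·tan25.7° = 74.4 + 101.7 = 176.1 kN/m
FS = 176.1 / 45.4 = 3.883

FS = 3.88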